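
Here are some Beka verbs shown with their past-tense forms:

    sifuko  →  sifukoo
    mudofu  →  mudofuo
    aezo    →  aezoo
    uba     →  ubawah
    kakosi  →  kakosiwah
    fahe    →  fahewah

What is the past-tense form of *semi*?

Looking at the last vowel of each stem: -o when the last vowel of the stem is a rounded vowel (*sifuko*, *mudofu*, *aezo*); -wah when the last vowel of the stem is an unrounded vowel (*uba*, *kakosi*, *fahe*).
The last vowel of *semi* is /i/, which is an unrounded vowel, so the suffix is -wah, giving *semiwah*.

semiwah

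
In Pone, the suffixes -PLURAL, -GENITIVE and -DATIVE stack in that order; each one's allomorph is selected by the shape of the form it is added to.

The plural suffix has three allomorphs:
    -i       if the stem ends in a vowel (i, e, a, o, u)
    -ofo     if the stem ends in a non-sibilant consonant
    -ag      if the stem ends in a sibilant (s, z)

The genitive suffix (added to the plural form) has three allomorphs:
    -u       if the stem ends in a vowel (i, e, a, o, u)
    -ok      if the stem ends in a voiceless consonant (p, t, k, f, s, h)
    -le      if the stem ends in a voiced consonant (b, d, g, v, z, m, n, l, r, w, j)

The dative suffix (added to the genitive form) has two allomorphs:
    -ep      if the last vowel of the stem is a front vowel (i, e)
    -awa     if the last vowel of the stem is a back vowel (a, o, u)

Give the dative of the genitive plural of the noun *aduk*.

The final sound of *aduk* is /k/, which is a non-sibilant consonant, so the plural suffix is -ofo, giving *adukofo*.
The final sound of the plural form *adukofo* is /o/, which is a vowel, so the genitive suffix is -u, giving *adukofou*.
The genitive form *adukofou*: last vowel = /u/, a back vowel → -awa → *adukofouawa*.

adukofouawa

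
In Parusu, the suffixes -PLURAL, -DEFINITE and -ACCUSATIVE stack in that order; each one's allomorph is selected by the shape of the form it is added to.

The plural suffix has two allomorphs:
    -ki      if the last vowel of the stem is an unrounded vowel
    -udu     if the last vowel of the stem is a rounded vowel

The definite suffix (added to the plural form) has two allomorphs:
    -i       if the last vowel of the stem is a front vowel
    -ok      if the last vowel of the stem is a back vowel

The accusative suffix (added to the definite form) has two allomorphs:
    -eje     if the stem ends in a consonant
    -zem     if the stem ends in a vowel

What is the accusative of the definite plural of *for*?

*for*: last vowel = /o/, a rounded vowel → -udu → *forudu*.
The plural form *forudu*: last vowel = /u/, a back vowel → -ok → *foruduok*.
The definite form *foruduok*: final sound = /k/, a consonant → -eje → *foruduokeje*.

foruduokeje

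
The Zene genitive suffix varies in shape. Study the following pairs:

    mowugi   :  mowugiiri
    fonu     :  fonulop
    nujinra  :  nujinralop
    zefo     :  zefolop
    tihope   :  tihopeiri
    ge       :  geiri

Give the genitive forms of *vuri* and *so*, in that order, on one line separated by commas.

vuriiri, solop

The suffix is conditioned by the last vowel: -iri when the last vowel of the stem is a front vowel (*mowugi*, *tihope*, *ge*); -lop when the last vowel of the stem is a back vowel (*fonu*, *nujinra*, *zefo*).
*vuri* — last vowel /i/ (a front vowel) → -iri → *vuriiri*.
*so* — last vowel /o/ (a back vowel) → -lop → *solop*.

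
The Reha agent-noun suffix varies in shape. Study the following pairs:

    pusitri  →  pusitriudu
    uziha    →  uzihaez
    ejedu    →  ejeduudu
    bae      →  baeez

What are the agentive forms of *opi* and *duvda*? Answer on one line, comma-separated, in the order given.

opiudu, duvdaez

The suffix is conditioned by the last vowel: -udu when the last vowel of the stem is a high vowel (*pusitri*, *ejedu*); -ez when the last vowel of the stem is a non-high vowel (*uziha*, *bae*).
The last vowel of *opi* is /i/, which is a high vowel, so the suffix is -udu, giving *opiudu*.
Since the last vowel of *duvda* is /a/ (a non-high vowel), it takes -ez, giving *duvdaez*.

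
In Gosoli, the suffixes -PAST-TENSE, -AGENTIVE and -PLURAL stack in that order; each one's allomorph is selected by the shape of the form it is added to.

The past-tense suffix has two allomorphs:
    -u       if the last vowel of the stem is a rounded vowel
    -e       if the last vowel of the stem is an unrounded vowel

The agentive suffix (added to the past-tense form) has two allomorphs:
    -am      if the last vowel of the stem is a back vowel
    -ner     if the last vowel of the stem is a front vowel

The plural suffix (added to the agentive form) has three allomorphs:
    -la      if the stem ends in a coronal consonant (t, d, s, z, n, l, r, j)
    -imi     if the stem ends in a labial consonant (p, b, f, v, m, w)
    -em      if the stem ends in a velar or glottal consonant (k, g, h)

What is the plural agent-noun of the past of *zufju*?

zufjuuamimi

The last vowel of *zufju* is /u/, which is a rounded vowel, so the past-tense suffix is -u, giving *zufjuu*.
The last vowel of the past-tense form *zufjuu* is /u/, which is a back vowel, so the agentive suffix is -am, giving *zufjuuam*.
The final consonant of the agentive form *zufjuuam* is /m/, which is labial, so the plural suffix is -imi, giving *zufjuuamimi*.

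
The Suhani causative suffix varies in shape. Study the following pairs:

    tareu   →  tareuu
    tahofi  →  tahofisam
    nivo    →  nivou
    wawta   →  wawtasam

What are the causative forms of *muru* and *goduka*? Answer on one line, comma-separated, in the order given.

The alternation tracks the last vowel of the stem — -u when the last vowel of the stem is a rounded vowel (*tareu*, *nivo*); -sam when the last vowel of the stem is an unrounded vowel (*tahofi*, *wawta*).
Since the last vowel of *muru* is /u/ (a rounded vowel), it takes -u, giving *muruu*.
*goduka*: last vowel = /a/, an unrounded vowel → -sam → *godukasam*.

muruu, godukasam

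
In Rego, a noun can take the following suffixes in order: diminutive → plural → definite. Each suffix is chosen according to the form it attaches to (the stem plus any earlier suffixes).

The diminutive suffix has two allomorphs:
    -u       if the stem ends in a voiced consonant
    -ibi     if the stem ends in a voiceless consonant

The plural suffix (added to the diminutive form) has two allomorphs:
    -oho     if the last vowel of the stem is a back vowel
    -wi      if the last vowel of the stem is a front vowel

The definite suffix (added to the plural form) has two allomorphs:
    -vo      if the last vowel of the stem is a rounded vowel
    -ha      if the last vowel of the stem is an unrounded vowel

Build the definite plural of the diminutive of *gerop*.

geropibiwiha

Since the final consonant of *gerop* is /p/ (voiceless), it takes -ibi, giving *geropibi*.
Since the last vowel of the diminutive form *geropibi* is /i/ (a front vowel), it takes -wi, giving *geropibiwi*.
The plural form *geropibiwi*: last vowel = /i/, an unrounded vowel → -ha → *geropibiwiha*.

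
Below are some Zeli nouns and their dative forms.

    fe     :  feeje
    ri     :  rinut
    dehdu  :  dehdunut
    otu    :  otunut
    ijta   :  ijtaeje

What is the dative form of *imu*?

imunut

The suffix is conditioned by the last vowel: -nut when the last vowel of the stem is a high vowel (*ri*, *dehdu*, *otu*); -eje when the last vowel of the stem is a non-high vowel (*fe*, *ijta*).
*imu* — last vowel /u/ (a high vowel) → -nut → *imunut*.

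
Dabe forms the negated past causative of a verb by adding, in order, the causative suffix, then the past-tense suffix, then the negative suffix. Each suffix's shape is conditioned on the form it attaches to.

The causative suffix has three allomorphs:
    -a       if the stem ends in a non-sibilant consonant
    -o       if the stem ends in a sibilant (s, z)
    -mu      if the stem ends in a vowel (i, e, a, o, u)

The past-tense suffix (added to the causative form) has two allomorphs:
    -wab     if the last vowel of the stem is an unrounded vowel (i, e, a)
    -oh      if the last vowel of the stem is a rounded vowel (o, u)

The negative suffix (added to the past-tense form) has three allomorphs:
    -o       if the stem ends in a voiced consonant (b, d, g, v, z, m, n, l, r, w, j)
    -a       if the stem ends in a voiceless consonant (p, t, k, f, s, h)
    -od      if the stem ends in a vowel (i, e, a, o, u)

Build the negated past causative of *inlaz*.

The final sound of *inlaz* is /z/, which is a sibilant, so the causative suffix is -o, giving *inlazo*.
The last vowel of the causative form *inlazo* is /o/, which is a rounded vowel, so the past-tense suffix is -oh, giving *inlazooh*.
The final sound of the past-tense form *inlazooh* is /h/, which is a voiceless consonant, so the negative suffix is -a, giving *inlazooha*.

inlazooha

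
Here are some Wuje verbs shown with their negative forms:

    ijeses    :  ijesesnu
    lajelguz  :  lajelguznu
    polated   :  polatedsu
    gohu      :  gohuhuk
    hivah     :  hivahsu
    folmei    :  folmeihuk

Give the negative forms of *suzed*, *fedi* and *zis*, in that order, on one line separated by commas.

suzedsu, fedihuk, zisnu

Looking at the final sound of each stem: -nu when the stem ends in a sibilant (*ijeses*, *lajelguz*); -su when the stem ends in a non-sibilant consonant (*polated*, *hivah*); -huk when the stem ends in a vowel (*gohu*, *folmei*).
Since the final sound of *suzed* is /d/ (a non-sibilant consonant), it takes -su, giving *suzedsu*.
Since the final sound of *fedi* is /i/ (a vowel), it takes -huk, giving *fedihuk*.
The final sound of *zis* is /s/, which is a sibilant, so the suffix is -nu, giving *zisnu*.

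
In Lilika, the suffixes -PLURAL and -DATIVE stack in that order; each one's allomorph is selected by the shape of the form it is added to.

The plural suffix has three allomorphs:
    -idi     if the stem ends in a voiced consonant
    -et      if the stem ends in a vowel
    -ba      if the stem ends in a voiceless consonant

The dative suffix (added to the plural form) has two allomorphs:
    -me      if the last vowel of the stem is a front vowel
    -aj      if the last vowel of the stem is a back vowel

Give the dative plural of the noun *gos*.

*gos*: final sound = /s/, a voiceless consonant → -ba → *gosba*.
The plural form *gosba*: last vowel = /a/, a back vowel → -aj → *gosbaaj*.

gosbaaj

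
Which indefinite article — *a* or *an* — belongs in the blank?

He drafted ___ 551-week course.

The indefinite article is chosen by the initial *sound* of the following word, not its spelling.
The number *551* is spoken "five hundred …", beginning with /faɪv/ — a consonant sound.
So the article is *a*: He drafted a 551-week course.

a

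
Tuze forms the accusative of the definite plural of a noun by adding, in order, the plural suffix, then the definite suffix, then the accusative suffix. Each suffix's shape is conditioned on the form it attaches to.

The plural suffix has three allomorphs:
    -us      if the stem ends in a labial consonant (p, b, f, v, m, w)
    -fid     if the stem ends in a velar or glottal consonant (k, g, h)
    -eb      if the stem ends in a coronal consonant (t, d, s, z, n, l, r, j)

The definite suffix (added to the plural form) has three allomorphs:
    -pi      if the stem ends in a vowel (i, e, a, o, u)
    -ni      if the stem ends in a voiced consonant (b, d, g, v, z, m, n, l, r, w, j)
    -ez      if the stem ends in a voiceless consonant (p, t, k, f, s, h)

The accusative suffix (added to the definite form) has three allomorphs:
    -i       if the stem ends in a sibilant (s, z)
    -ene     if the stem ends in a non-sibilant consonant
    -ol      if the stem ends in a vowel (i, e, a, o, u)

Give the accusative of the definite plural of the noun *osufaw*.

osufawusezi

The final consonant of *osufaw* is /w/, which is labial, so the plural suffix is -us, giving *osufawus*.
The final sound of the plural form *osufawus* is /s/, which is a voiceless consonant, so the definite suffix is -ez, giving *osufawusez*.
The definite form *osufawusez* — final sound /z/ (a sibilant) → -i → *osufawusezi*.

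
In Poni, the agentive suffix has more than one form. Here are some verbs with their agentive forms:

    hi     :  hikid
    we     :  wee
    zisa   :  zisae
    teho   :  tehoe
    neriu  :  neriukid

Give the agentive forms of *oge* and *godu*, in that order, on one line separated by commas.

ogee, godukid

The alternation tracks the last vowel of the stem — -kid when the last vowel of the stem is a high vowel (*hi*, *neriu*); -e when the last vowel of the stem is a non-high vowel (*we*, *zisa*, *teho*).
Since the last vowel of *oge* is /e/ (a non-high vowel), it takes -e, giving *ogee*.
The last vowel of *godu* is /u/, which is a high vowel, so the suffix is -kid, giving *godukid*.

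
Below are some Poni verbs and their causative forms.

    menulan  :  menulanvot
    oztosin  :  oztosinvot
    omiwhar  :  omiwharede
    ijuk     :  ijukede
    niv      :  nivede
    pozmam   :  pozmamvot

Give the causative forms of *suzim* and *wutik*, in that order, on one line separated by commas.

suzimvot, wutikede

Looking at the final consonant of each stem: -vot when the stem ends in a nasal (*menulan*, *oztosin*, *pozmam*); -ede when the stem ends in a non-nasal consonant (*omiwhar*, *ijuk*, *niv*).
The final consonant of *suzim* is /m/, which is a nasal, so the suffix is -vot, giving *suzimvot*.
The final consonant of *wutik* is /k/, which is non-nasal, so the suffix is -ede, giving *wutikede*.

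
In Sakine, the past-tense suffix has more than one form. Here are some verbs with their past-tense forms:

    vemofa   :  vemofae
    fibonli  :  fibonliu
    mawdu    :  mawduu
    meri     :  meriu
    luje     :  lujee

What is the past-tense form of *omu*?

The alternation tracks the last vowel of the stem — -u when the last vowel of the stem is a high vowel (*fibonli*, *mawdu*, *meri*); -e when the last vowel of the stem is a non-high vowel (*vemofa*, *luje*).
Since the last vowel of *omu* is /u/ (a high vowel), it takes -u, giving *omuu*.

omuu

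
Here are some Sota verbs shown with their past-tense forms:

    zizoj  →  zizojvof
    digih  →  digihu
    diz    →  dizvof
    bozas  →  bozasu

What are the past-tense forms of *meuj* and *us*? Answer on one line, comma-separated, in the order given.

meujvof, usu

The pattern is voicing of the final consonant: -u when the stem ends in a voiceless consonant (*digih*, *bozas*); -vof when the stem ends in a voiced consonant (*zizoj*, *diz*).
Since the final consonant of *meuj* is /j/ (voiced), it takes -vof, giving *meujvof*.
*us* — final consonant /s/ (voiceless) → -u → *usu*.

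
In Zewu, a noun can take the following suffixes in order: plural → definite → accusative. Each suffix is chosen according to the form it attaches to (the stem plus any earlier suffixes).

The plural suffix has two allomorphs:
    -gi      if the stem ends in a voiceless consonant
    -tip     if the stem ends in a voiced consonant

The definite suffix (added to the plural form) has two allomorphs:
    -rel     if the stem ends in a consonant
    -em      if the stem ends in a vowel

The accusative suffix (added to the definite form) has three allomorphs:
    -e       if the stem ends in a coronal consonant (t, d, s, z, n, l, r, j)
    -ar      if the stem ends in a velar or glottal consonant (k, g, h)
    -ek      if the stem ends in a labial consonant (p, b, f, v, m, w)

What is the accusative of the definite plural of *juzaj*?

*juzaj* — final consonant /j/ (voiced) → -tip → *juzajtip*.
The plural form *juzajtip*: final sound = /p/, a consonant → -rel → *juzajtiprel*.
The final consonant of the definite form *juzajtiprel* is /l/, which is coronal, so the accusative suffix is -e, giving *juzajtiprele*.

juzajtiprele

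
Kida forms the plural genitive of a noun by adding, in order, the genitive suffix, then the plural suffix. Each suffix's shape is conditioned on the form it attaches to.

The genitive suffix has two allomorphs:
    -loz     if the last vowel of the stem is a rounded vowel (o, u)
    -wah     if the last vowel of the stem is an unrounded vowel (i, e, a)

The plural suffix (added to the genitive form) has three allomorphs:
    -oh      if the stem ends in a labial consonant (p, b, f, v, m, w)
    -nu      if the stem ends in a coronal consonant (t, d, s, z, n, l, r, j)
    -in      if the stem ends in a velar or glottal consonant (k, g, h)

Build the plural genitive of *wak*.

wakwahin

Since the last vowel of *wak* is /a/ (an unrounded vowel), it takes -wah, giving *wakwah*.
The genitive form *wakwah*: final consonant = /h/, velar/glottal → -in → *wakwahin*.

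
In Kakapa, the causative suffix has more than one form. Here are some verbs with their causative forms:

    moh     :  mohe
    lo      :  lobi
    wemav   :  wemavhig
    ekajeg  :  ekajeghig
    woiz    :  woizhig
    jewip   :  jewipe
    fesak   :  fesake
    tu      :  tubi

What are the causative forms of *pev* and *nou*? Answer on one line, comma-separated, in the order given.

pevhig, noubi

The suffix is conditioned by the final sound: -e when the stem ends in a voiceless consonant (*moh*, *jewip*, *fesak*); -hig when the stem ends in a voiced consonant (*wemav*, *ekajeg*, *woiz*); -bi when the stem ends in a vowel (*lo*, *tu*).
Since the final sound of *pev* is /v/ (a voiced consonant), it takes -hig, giving *pevhig*.
Since the final sound of *nou* is /u/ (a vowel), it takes -bi, giving *noubi*.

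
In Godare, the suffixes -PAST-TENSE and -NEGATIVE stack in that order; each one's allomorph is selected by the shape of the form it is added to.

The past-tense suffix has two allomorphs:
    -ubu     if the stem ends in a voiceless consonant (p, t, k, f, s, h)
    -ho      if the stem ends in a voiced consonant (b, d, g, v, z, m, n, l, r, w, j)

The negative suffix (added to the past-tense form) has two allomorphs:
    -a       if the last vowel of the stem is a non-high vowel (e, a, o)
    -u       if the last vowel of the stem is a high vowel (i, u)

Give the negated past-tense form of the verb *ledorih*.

*ledorih*: final consonant = /h/, voiceless → -ubu → *ledorihubu*.
The past-tense form *ledorihubu*: last vowel = /u/, a high vowel → -u → *ledorihubuu*.

ledorihubuu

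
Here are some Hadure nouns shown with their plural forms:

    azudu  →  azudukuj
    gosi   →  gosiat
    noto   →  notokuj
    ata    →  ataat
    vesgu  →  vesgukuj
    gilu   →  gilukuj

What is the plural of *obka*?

The pattern is rounding harmony: -kuj when the last vowel of the stem is a rounded vowel (*azudu*, *noto*, *vesgu*, *gilu*); -at when the last vowel of the stem is an unrounded vowel (*gosi*, *ata*).
Since the last vowel of *obka* is /a/ (an unrounded vowel), it takes -at, giving *obkaat*.

obkaat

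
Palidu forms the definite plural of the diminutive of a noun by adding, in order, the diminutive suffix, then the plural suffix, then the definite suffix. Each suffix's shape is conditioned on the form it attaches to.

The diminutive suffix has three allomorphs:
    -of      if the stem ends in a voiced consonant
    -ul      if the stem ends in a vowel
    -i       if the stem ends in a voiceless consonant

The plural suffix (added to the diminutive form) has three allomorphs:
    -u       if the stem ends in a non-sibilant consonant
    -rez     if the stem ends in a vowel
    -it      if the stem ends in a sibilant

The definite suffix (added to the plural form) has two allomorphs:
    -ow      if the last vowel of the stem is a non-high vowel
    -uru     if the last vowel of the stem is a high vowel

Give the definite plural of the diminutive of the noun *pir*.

pirofuuru

The final sound of *pir* is /r/, which is a voiced consonant, so the diminutive suffix is -of, giving *pirof*.
The diminutive form *pirof* — final sound /f/ (a non-sibilant consonant) → -u → *pirofu*.
The plural form *pirofu* — last vowel /u/ (a high vowel) → -uru → *pirofuuru*.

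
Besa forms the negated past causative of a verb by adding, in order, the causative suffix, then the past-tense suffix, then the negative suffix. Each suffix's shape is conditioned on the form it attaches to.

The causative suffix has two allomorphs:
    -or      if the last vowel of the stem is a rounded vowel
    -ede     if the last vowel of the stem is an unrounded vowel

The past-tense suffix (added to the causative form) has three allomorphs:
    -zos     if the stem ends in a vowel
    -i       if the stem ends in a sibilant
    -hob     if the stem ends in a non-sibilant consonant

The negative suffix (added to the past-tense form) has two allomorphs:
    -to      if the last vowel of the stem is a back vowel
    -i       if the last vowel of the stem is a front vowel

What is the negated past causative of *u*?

*u* — last vowel /u/ (a rounded vowel) → -or → *uor*.
The causative form *uor* — final sound /r/ (a non-sibilant consonant) → -hob → *uorhob*.
Since the last vowel of the past-tense form *uorhob* is /o/ (a back vowel), it takes -to, giving *uorhobto*.

uorhobto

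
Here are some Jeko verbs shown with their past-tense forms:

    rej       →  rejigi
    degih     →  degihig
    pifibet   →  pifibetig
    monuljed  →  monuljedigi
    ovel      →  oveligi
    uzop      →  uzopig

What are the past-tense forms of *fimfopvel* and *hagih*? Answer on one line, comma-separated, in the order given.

fimfopveligi, hagihig

The suffix is conditioned by the final consonant: -ig when the stem ends in a voiceless consonant (*degih*, *pifibet*, *uzop*); -igi when the stem ends in a voiced consonant (*rej*, *monuljed*, *ovel*).
*fimfopvel* — final consonant /l/ (voiced) → -igi → *fimfopveligi*.
The final consonant of *hagih* is /h/, which is voiceless, so the suffix is -ig, giving *hagihig*.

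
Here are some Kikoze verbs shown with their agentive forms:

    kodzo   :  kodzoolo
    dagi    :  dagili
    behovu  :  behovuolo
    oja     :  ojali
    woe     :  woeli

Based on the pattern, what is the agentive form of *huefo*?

The alternation tracks the last vowel of the stem — -olo when the last vowel of the stem is a rounded vowel (*kodzo*, *behovu*); -li when the last vowel of the stem is an unrounded vowel (*dagi*, *oja*, *woe*).
Since the last vowel of *huefo* is /o/ (a rounded vowel), it takes -olo, giving *huefoolo*.

huefoolo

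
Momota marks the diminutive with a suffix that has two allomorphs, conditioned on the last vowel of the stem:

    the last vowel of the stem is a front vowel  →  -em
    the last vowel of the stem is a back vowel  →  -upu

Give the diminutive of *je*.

jeem

*je* — last vowel /e/ (a front vowel) → -em → *jeem*.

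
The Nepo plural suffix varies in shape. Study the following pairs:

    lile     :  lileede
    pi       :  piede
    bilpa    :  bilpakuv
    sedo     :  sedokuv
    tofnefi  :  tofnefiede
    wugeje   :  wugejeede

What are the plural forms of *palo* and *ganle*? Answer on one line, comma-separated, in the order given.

palokuv, ganleede

The pattern is front/back vowel harmony: -ede when the last vowel of the stem is a front vowel (*lile*, *pi*, *tofnefi*, *wugeje*); -kuv when the last vowel of the stem is a back vowel (*bilpa*, *sedo*).
Since the last vowel of *palo* is /o/ (a back vowel), it takes -kuv, giving *palokuv*.
*ganle*: last vowel = /e/, a front vowel → -ede → *ganleede*.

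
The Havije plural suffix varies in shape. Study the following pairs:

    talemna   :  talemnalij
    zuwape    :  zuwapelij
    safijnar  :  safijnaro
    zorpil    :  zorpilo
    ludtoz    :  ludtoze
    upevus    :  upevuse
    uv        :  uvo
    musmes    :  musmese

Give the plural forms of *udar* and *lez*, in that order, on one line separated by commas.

udaro, leze

Looking at the final sound of each stem: -e when the stem ends in a sibilant (*ludtoz*, *upevus*, *musmes*); -o when the stem ends in a non-sibilant consonant (*safijnar*, *zorpil*, *uv*); -lij when the stem ends in a vowel (*talemna*, *zuwape*).
*udar*: final sound = /r/, a non-sibilant consonant → -o → *udaro*.
The final sound of *lez* is /z/, which is a sibilant, so the suffix is -e, giving *leze*.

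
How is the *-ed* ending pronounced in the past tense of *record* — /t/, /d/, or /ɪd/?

The stem *record* ends in /t/ or /d/.
The -ed suffix is realized as /ɪd/ after /t, d/; as /t/ after other voiceless consonants; and as /d/ after other voiced sounds.
So -ed on *record* is pronounced /ɪd/.

/ɪd/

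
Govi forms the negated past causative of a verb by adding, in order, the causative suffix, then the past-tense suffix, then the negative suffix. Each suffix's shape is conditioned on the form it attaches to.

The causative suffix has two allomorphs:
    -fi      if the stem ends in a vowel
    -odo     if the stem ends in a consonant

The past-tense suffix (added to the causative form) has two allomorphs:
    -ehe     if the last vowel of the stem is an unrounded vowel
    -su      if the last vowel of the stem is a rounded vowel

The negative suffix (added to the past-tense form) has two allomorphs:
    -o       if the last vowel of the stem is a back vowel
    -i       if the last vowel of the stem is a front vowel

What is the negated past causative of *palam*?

palamodosuo

Since the final sound of *palam* is /m/ (a consonant), it takes -odo, giving *palamodo*.
Since the last vowel of the causative form *palamodo* is /o/ (a rounded vowel), it takes -su, giving *palamodosu*.
The last vowel of the past-tense form *palamodosu* is /u/, which is a back vowel, so the negative suffix is -o, giving *palamodosuo*.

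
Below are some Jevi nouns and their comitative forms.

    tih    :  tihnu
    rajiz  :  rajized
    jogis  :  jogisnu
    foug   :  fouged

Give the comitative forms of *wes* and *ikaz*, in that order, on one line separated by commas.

The pattern is voicing of the final consonant: -nu when the stem ends in a voiceless consonant (*tih*, *jogis*); -ed when the stem ends in a voiced consonant (*rajiz*, *foug*).
The final consonant of *wes* is /s/, which is voiceless, so the suffix is -nu, giving *wesnu*.
*ikaz* — final consonant /z/ (voiced) → -ed → *ikazed*.

wesnu, ikazed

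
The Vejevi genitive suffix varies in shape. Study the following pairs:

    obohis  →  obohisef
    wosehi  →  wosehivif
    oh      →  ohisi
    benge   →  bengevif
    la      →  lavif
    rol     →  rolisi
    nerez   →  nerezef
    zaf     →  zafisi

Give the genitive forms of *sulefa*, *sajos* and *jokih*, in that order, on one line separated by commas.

sulefavif, sajosef, jokihisi

The alternation tracks the final sound of the stem — -ef when the stem ends in a sibilant (*obohis*, *nerez*); -isi when the stem ends in a non-sibilant consonant (*oh*, *rol*, *zaf*); -vif when the stem ends in a vowel (*wosehi*, *benge*, *la*).
The final sound of *sulefa* is /a/, which is a vowel, so the suffix is -vif, giving *sulefavif*.
*sajos*: final sound = /s/, a sibilant → -ef → *sajosef*.
Since the final sound of *jokih* is /h/ (a non-sibilant consonant), it takes -isi, giving *jokihisi*.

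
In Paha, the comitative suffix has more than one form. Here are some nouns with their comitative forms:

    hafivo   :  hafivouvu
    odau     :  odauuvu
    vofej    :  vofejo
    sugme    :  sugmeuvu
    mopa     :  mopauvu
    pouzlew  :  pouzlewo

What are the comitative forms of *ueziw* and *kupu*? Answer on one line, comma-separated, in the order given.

The suffix is conditioned by the final sound: -o when the stem ends in a consonant (*vofej*, *pouzlew*); -uvu when the stem ends in a vowel (*hafivo*, *odau*, *sugme*, *mopa*).
*ueziw*: final sound = /w/, a consonant → -o → *ueziwo*.
Since the final sound of *kupu* is /u/ (a vowel), it takes -uvu, giving *kupuuvu*.

ueziwo, kupuuvu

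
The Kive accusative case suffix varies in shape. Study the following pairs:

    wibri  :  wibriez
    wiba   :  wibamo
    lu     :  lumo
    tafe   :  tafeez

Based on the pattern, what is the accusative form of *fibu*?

The pattern is front/back vowel harmony: -ez when the last vowel of the stem is a front vowel (*wibri*, *tafe*); -mo when the last vowel of the stem is a back vowel (*wiba*, *lu*).
The last vowel of *fibu* is /u/, which is a back vowel, so the suffix is -mo, giving *fibumo*.

fibumo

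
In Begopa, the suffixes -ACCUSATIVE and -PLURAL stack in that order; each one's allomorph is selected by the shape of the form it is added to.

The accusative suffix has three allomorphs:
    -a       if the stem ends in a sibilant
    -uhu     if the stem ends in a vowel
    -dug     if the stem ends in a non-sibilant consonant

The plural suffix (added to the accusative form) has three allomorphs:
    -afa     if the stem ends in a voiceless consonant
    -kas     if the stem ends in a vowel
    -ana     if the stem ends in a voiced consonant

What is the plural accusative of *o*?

The final sound of *o* is /o/, which is a vowel, so the accusative suffix is -uhu, giving *ouhu*.
The accusative form *ouhu*: final sound = /u/, a vowel → -kas → *ouhukas*.

ouhukas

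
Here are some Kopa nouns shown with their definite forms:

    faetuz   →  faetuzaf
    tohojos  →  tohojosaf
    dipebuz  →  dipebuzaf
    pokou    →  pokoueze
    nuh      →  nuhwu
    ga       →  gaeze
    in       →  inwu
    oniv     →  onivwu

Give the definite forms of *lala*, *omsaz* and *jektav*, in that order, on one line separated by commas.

The alternation tracks the final sound of the stem — -af when the stem ends in a sibilant (*faetuz*, *tohojos*, *dipebuz*); -wu when the stem ends in a non-sibilant consonant (*nuh*, *in*, *oniv*); -eze when the stem ends in a vowel (*pokou*, *ga*).
Since the final sound of *lala* is /a/ (a vowel), it takes -eze, giving *lalaeze*.
*omsaz* — final sound /z/ (a sibilant) → -af → *omsazaf*.
*jektav* — final sound /v/ (a non-sibilant consonant) → -wu → *jektavwu*.

lalaeze, omsazaf, jektavwu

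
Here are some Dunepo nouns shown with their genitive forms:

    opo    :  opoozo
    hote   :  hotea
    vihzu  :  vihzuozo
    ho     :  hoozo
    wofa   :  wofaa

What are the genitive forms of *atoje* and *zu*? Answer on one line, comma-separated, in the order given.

Looking at the last vowel of each stem: -ozo when the last vowel of the stem is a rounded vowel (*opo*, *vihzu*, *ho*); -a when the last vowel of the stem is an unrounded vowel (*hote*, *wofa*).
*atoje*: last vowel = /e/, an unrounded vowel → -a → *atojea*.
*zu*: last vowel = /u/, a rounded vowel → -ozo → *zuozo*.

atojea, zuozo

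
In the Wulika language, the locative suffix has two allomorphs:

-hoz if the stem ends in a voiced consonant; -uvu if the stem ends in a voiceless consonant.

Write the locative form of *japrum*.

japrumhoz

Since the final consonant of *japrum* is /m/ (voiced), it takes -hoz, giving *japrumhoz*.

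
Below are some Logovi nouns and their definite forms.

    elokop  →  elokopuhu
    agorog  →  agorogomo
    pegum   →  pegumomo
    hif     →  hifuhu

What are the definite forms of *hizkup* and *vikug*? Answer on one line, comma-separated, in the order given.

Looking at the final consonant of each stem: -uhu when the stem ends in a voiceless consonant (*elokop*, *hif*); -omo when the stem ends in a voiced consonant (*agorog*, *pegum*).
*hizkup*: final consonant = /p/, voiceless → -uhu → *hizkupuhu*.
The final consonant of *vikug* is /g/, which is voiced, so the suffix is -omo, giving *vikugomo*.

hizkupuhu, vikugomo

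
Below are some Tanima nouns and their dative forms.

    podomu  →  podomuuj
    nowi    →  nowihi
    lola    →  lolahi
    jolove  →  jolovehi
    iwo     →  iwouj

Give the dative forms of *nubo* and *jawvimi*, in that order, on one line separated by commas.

Looking at the last vowel of each stem: -uj when the last vowel of the stem is a rounded vowel (*podomu*, *iwo*); -hi when the last vowel of the stem is an unrounded vowel (*nowi*, *lola*, *jolove*).
*nubo* — last vowel /o/ (a rounded vowel) → -uj → *nubouj*.
*jawvimi*: last vowel = /i/, an unrounded vowel → -hi → *jawvimihi*.

nubouj, jawvimihi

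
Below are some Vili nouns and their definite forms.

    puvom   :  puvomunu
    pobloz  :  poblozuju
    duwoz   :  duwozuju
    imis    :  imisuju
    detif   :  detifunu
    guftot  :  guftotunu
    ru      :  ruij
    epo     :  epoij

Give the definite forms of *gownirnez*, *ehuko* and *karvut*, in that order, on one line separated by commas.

Looking at the final sound of each stem: -uju when the stem ends in a sibilant (*pobloz*, *duwoz*, *imis*); -unu when the stem ends in a non-sibilant consonant (*puvom*, *detif*, *guftot*); -ij when the stem ends in a vowel (*ru*, *epo*).
Since the final sound of *gownirnez* is /z/ (a sibilant), it takes -uju, giving *gownirnezuju*.
*ehuko*: final sound = /o/, a vowel → -ij → *ehukoij*.
*karvut*: final sound = /t/, a non-sibilant consonant → -unu → *karvutunu*.

gownirnezuju, ehukoij, karvutunu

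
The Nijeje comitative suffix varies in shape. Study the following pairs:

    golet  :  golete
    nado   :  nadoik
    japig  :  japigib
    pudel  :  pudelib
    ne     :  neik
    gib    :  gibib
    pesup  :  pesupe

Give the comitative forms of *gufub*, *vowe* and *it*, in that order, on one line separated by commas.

gufubib, voweik, ite

The alternation tracks the final sound of the stem — -e when the stem ends in a voiceless consonant (*golet*, *pesup*); -ib when the stem ends in a voiced consonant (*japig*, *pudel*, *gib*); -ik when the stem ends in a vowel (*nado*, *ne*).
*gufub* — final sound /b/ (a voiced consonant) → -ib → *gufubib*.
*vowe* — final sound /e/ (a vowel) → -ik → *voweik*.
*it* — final sound /t/ (a voiceless consonant) → -e → *ite*.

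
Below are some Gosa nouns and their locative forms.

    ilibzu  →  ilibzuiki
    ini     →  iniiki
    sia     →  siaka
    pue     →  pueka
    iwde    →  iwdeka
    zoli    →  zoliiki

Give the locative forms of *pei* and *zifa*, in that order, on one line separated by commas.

The pattern is height harmony: -iki when the last vowel of the stem is a high vowel (*ilibzu*, *ini*, *zoli*); -ka when the last vowel of the stem is a non-high vowel (*sia*, *pue*, *iwde*).
The last vowel of *pei* is /i/, which is a high vowel, so the suffix is -iki, giving *peiiki*.
*zifa* — last vowel /a/ (a non-high vowel) → -ka → *zifaka*.

peiiki, zifaka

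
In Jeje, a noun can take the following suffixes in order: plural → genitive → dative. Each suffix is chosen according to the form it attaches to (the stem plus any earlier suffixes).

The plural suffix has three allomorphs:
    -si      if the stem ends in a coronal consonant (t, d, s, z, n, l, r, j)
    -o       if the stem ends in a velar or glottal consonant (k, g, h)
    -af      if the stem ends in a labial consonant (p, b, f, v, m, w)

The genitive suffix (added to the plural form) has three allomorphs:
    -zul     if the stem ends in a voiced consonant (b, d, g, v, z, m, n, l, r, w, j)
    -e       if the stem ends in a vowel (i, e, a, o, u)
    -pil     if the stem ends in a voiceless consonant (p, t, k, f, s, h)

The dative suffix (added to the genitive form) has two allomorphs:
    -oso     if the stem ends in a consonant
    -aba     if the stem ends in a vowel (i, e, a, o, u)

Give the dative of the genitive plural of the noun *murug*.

Since the final consonant of *murug* is /g/ (velar/glottal), it takes -o, giving *murugo*.
The plural form *murugo* — final sound /o/ (a vowel) → -e → *murugoe*.
The final sound of the genitive form *murugoe* is /e/, which is a vowel, so the dative suffix is -aba, giving *murugoeaba*.

murugoeaba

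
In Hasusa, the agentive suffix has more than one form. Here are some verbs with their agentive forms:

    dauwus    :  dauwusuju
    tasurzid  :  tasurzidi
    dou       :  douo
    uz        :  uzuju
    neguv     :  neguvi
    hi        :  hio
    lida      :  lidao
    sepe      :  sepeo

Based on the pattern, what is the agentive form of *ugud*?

The suffix is conditioned by the final sound: -uju when the stem ends in a sibilant (*dauwus*, *uz*); -i when the stem ends in a non-sibilant consonant (*tasurzid*, *neguv*); -o when the stem ends in a vowel (*dou*, *hi*, *lida*, *sepe*).
*ugud* — final sound /d/ (a non-sibilant consonant) → -i → *ugudi*.

ugudi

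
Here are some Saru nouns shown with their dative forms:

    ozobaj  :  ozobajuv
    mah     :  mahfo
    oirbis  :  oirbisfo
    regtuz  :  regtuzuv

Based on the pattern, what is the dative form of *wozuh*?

The alternation tracks the final consonant of the stem — -fo when the stem ends in a voiceless consonant (*mah*, *oirbis*); -uv when the stem ends in a voiced consonant (*ozobaj*, *regtuz*).
*wozuh* — final consonant /h/ (voiceless) → -fo → *wozuhfo*.

wozuhfo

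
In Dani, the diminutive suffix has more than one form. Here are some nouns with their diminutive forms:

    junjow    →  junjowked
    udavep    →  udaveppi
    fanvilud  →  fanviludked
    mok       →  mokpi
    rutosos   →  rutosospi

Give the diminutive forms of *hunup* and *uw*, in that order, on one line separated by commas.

hunuppi, uwked

The suffix is conditioned by the final consonant: -pi when the stem ends in a voiceless consonant (*udavep*, *mok*, *rutosos*); -ked when the stem ends in a voiced consonant (*junjow*, *fanvilud*).
*hunup*: final consonant = /p/, voiceless → -pi → *hunuppi*.
Since the final consonant of *uw* is /w/ (voiced), it takes -ked, giving *uwked*.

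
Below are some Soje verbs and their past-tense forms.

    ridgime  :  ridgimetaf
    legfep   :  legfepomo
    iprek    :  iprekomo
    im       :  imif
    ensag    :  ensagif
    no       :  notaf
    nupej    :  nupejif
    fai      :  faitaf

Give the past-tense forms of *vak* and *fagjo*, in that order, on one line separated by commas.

vakomo, fagjotaf

The alternation tracks the final sound of the stem — -omo when the stem ends in a voiceless consonant (*legfep*, *iprek*); -if when the stem ends in a voiced consonant (*im*, *ensag*, *nupej*); -taf when the stem ends in a vowel (*ridgime*, *no*, *fai*).
*vak* — final sound /k/ (a voiceless consonant) → -omo → *vakomo*.
Since the final sound of *fagjo* is /o/ (a vowel), it takes -taf, giving *fagjotaf*.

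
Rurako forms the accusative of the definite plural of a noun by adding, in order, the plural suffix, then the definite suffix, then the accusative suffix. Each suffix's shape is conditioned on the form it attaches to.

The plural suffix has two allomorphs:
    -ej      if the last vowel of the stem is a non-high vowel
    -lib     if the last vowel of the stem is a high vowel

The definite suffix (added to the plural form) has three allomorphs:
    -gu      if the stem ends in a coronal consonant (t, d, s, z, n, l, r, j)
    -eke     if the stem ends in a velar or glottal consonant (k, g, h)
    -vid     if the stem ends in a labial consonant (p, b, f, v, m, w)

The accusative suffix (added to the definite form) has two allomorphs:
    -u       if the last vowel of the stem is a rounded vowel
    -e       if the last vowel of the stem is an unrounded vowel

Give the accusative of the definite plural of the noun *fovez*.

fovezejguu

Since the last vowel of *fovez* is /e/ (a non-high vowel), it takes -ej, giving *fovezej*.
The final consonant of the plural form *fovezej* is /j/, which is coronal, so the definite suffix is -gu, giving *fovezejgu*.
The last vowel of the definite form *fovezejgu* is /u/, which is a rounded vowel, so the accusative suffix is -u, giving *fovezejguu*.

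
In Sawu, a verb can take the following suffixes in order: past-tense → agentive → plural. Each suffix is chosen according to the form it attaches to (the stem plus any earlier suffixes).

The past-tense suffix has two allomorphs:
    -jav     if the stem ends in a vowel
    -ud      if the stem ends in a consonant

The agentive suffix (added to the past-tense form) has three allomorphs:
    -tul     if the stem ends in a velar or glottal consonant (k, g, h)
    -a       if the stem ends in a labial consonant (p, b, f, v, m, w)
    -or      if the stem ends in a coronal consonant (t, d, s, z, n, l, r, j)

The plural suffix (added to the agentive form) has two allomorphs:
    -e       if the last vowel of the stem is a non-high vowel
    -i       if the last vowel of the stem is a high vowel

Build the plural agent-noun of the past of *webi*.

The final sound of *webi* is /i/, which is a vowel, so the past-tense suffix is -jav, giving *webijav*.
The past-tense form *webijav*: final consonant = /v/, labial → -a → *webijava*.
The last vowel of the agentive form *webijava* is /a/, which is a non-high vowel, so the plural suffix is -e, giving *webijavae*.

webijavae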